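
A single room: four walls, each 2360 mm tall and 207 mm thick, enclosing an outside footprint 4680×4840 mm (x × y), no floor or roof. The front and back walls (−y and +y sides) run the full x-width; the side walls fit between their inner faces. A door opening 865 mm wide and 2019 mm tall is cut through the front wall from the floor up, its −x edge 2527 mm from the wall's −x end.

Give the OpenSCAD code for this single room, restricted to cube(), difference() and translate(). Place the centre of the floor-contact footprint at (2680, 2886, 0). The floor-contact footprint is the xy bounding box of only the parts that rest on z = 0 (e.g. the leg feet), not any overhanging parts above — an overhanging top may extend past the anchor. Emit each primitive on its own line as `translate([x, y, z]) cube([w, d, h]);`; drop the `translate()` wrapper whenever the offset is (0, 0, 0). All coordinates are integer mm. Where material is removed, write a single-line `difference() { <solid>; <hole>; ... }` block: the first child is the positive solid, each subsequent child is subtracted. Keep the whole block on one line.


difference() { translate([340, 466, 0]) cube([4680, 207, 2360]); translate([2867, 466, 0]) cube([865, 207, 2019]); }
translate([340, 5099, 0]) cube([4680, 207, 2360]);
translate([340, 673, 0]) cube([207, 4426, 2360]);
translate([4813, 673, 0]) cube([207, 4426, 2360]);


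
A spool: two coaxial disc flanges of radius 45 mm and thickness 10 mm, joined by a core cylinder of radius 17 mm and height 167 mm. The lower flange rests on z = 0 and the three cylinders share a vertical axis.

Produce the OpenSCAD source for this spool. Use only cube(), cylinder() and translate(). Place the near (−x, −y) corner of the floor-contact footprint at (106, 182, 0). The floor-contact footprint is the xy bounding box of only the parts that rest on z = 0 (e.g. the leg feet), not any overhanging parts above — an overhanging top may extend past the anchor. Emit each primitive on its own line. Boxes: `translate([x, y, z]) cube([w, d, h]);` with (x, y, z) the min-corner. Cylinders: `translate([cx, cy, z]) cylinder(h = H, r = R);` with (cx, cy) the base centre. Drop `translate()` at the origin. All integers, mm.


translate([151, 227, 0]) cylinder(h = 10, r = 45);
translate([151, 227, 10]) cylinder(h = 167, r = 17);
translate([151, 227, 177]) cylinder(h = 10, r = 45);


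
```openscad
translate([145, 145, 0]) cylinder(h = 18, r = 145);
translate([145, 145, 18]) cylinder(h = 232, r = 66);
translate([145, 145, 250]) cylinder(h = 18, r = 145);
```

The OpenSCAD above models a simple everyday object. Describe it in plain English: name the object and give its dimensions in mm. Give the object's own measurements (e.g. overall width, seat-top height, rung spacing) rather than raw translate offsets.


A spool: two coaxial disc flanges of radius 145 mm and thickness 18 mm, joined by a core cylinder of radius 66 mm and height 232 mm. The lower flange rests on z = 0 and the three cylinders share a vertical axis.


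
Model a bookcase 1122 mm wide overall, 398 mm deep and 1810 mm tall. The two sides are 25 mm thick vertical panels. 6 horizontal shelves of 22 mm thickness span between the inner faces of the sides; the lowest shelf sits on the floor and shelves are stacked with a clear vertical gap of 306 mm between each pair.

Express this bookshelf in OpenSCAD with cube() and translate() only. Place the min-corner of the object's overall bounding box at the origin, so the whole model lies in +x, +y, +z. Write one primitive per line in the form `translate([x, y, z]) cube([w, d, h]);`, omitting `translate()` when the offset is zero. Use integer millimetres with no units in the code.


cube([25, 398, 1810]);
translate([1097, 0, 0]) cube([25, 398, 1810]);
translate([25, 0, 0]) cube([1072, 398, 22]);
translate([25, 0, 328]) cube([1072, 398, 22]);
translate([25, 0, 656]) cube([1072, 398, 22]);
translate([25, 0, 984]) cube([1072, 398, 22]);
translate([25, 0, 1312]) cube([1072, 398, 22]);
translate([25, 0, 1640]) cube([1072, 398, 22]);


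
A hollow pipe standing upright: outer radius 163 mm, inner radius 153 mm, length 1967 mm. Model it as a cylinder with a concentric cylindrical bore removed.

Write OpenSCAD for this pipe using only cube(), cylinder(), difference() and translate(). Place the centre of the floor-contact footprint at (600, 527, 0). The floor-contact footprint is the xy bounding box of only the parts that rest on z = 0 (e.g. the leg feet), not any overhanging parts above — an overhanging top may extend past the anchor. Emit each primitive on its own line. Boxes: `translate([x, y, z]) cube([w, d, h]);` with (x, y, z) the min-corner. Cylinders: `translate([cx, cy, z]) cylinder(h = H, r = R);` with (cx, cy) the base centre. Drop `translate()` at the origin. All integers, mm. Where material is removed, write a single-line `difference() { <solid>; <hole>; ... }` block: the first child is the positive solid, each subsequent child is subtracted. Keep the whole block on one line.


difference() { translate([600, 527, 0]) cylinder(h = 1967, r = 163); translate([600, 527, 0]) cylinder(h = 1967, r = 153); }


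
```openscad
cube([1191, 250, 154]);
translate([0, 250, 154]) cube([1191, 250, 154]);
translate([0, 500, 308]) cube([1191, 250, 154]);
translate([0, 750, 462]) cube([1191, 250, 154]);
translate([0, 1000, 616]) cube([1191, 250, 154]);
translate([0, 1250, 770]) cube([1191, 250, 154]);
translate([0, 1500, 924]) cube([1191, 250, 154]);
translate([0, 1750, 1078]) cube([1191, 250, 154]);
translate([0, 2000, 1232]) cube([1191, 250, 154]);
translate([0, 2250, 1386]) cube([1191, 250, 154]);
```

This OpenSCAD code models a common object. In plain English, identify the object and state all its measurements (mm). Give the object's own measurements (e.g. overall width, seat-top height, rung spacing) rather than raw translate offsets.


A straight staircase of 10 solid steps. Each step is 1191 mm wide (x), 250 mm deep (y, the going) and 154 mm tall (the rise). The first step rests on the floor; each subsequent step sits one going further in +y and one rise higher in +z, directly behind and above the previous step with no overlap.


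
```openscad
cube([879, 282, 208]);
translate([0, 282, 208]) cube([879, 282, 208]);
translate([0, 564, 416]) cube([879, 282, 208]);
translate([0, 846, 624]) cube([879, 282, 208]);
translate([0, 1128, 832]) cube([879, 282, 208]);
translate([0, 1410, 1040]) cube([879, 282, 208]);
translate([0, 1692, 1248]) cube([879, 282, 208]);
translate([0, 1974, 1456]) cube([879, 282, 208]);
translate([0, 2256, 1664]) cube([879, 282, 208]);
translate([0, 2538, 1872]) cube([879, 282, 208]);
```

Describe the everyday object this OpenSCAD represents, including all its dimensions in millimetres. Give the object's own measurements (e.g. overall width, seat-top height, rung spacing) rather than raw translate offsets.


A straight staircase of 10 solid steps. Each step is 879 mm wide (x), 282 mm deep (y, the going) and 208 mm tall (the rise). The first step rests on the floor; each subsequent step sits one going further in +y and one rise higher in +z, directly behind and above the previous step with no overlap.


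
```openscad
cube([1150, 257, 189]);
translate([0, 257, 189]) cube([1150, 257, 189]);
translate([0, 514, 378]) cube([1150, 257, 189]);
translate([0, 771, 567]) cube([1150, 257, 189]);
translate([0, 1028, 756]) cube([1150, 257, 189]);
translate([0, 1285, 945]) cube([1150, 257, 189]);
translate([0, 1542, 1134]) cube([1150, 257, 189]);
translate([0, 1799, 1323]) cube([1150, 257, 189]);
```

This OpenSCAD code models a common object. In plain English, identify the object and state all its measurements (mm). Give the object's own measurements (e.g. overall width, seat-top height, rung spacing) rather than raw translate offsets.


A straight staircase of 8 solid steps. Each step is 1150 mm wide (x), 257 mm deep (y, the going) and 189 mm tall (the rise). The first step rests on the floor; each subsequent step sits one going further in +y and one rise higher in +z, directly behind and above the previous step with no overlap.


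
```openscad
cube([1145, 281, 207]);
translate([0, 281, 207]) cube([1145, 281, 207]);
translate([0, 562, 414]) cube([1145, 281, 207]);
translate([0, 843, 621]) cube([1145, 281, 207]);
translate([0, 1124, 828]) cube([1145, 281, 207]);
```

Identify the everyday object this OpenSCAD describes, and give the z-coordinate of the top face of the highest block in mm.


A staircase. The total rise is 1035 mm.

5 identical blocks, each offset up and back from the previous — a staircase. Each step is 207 mm tall and there are 5 of them, so the total rise is 5 × 207 = 1035 mm.


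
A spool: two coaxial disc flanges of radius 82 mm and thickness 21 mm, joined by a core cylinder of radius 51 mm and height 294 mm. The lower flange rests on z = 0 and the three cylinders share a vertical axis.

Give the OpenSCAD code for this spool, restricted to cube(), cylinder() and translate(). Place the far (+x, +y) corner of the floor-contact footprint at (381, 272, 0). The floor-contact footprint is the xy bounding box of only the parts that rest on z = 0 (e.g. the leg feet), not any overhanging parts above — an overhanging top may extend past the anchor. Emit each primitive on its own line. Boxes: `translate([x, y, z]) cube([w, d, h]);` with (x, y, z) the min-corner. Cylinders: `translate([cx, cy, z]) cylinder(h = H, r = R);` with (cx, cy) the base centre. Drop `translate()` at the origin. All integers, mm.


translate([299, 190, 0]) cylinder(h = 21, r = 82);
translate([299, 190, 21]) cylinder(h = 294, r = 51);
translate([299, 190, 315]) cylinder(h = 21, r = 82);


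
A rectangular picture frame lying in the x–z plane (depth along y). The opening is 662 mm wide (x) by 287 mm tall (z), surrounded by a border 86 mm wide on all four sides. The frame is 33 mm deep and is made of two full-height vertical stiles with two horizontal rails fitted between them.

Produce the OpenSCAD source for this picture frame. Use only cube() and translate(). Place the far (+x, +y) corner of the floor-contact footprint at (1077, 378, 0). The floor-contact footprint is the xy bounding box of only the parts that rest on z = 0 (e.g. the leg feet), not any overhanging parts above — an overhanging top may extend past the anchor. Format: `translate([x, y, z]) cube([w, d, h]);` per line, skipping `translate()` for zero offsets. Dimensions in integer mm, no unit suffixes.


translate([243, 345, 0]) cube([86, 33, 459]);
translate([991, 345, 0]) cube([86, 33, 459]);
translate([329, 345, 0]) cube([662, 33, 86]);
translate([329, 345, 373]) cube([662, 33, 86]);


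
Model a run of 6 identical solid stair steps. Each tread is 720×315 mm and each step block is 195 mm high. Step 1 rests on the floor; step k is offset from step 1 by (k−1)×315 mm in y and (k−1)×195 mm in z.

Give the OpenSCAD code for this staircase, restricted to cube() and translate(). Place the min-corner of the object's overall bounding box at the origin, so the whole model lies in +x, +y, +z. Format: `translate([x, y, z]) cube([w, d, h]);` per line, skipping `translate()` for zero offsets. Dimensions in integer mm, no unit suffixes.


cube([720, 315, 195]);
translate([0, 315, 195]) cube([720, 315, 195]);
translate([0, 630, 390]) cube([720, 315, 195]);
translate([0, 945, 585]) cube([720, 315, 195]);
translate([0, 1260, 780]) cube([720, 315, 195]);
translate([0, 1575, 975]) cube([720, 315, 195]);


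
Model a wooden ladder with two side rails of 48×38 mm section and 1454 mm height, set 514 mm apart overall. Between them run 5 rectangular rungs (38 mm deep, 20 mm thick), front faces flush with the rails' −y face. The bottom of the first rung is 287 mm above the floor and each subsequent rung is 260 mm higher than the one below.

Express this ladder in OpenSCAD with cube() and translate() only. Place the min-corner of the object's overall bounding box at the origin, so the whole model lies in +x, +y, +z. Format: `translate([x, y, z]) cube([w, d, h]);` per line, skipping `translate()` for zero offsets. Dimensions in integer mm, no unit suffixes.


// rung span = 514 - 2*48 = 418
// rung[k] z = 287 + k*260
cube([48, 38, 1454]);
translate([466, 0, 0]) cube([48, 38, 1454]);
translate([48, 0, 287]) cube([418, 38, 20]);
translate([48, 0, 547]) cube([418, 38, 20]);
translate([48, 0, 807]) cube([418, 38, 20]);
translate([48, 0, 1067]) cube([418, 38, 20]);
translate([48, 0, 1327]) cube([418, 38, 20]);


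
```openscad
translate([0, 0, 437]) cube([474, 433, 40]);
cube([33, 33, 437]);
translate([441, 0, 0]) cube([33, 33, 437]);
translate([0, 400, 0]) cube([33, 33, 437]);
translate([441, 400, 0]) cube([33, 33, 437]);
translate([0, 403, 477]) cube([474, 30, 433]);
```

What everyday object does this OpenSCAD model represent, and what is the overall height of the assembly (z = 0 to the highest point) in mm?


A chair. The overall height is 910 mm.

A slab on four corner posts with a tall panel at the back — a chair. The seat slab sits at z = 437 with thickness 40, and the 433 mm backrest starts at the seat top, so the overall height is 437 + 40 + 433 = 910 mm.


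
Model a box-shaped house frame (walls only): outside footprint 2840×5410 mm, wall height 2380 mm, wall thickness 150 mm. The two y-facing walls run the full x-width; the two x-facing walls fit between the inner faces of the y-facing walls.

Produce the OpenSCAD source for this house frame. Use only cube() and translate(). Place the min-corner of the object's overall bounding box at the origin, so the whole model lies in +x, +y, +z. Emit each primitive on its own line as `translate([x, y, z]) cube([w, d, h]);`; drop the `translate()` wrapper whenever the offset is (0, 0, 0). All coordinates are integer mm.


cube([2840, 150, 2380]);
translate([0, 5260, 0]) cube([2840, 150, 2380]);
translate([0, 150, 0]) cube([150, 5110, 2380]);
translate([2690, 150, 0]) cube([150, 5110, 2380]);


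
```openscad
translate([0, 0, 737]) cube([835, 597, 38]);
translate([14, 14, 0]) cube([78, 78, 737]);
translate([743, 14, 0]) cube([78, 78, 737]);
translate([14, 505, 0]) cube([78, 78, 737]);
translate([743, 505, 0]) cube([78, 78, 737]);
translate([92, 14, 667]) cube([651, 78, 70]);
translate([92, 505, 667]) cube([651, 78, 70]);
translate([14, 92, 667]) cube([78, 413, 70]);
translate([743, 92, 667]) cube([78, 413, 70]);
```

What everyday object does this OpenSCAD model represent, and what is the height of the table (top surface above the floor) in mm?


A table. The table height is 775 mm.

A 835×597×38 slab sits at z = 737 on four 78 mm square posts — a table. The top surface is at 737 + 38 = 775 mm.


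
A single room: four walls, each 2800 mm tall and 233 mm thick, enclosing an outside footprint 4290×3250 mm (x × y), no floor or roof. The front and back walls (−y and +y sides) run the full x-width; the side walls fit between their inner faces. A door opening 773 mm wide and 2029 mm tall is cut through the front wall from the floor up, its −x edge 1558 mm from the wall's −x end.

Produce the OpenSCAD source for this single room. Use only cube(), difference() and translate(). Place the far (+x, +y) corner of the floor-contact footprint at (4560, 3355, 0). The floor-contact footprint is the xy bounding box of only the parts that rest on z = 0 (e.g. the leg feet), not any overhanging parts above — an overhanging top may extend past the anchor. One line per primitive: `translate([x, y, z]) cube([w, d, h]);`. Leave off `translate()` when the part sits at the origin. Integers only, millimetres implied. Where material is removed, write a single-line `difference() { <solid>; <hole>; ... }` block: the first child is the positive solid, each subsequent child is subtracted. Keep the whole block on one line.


difference() { translate([270, 105, 0]) cube([4290, 233, 2800]); translate([1828, 105, 0]) cube([773, 233, 2029]); }
translate([270, 3122, 0]) cube([4290, 233, 2800]);
translate([270, 338, 0]) cube([233, 2784, 2800]);
translate([4327, 338, 0]) cube([233, 2784, 2800]);


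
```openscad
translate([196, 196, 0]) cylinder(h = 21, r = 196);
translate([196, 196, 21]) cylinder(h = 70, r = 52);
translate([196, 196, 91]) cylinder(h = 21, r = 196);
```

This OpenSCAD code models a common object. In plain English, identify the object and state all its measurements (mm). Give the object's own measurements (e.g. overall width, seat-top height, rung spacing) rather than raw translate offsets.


A spool: two coaxial disc flanges of radius 196 mm and thickness 21 mm, joined by a core cylinder of radius 52 mm and height 70 mm. The lower flange rests on z = 0 and the three cylinders share a vertical axis.


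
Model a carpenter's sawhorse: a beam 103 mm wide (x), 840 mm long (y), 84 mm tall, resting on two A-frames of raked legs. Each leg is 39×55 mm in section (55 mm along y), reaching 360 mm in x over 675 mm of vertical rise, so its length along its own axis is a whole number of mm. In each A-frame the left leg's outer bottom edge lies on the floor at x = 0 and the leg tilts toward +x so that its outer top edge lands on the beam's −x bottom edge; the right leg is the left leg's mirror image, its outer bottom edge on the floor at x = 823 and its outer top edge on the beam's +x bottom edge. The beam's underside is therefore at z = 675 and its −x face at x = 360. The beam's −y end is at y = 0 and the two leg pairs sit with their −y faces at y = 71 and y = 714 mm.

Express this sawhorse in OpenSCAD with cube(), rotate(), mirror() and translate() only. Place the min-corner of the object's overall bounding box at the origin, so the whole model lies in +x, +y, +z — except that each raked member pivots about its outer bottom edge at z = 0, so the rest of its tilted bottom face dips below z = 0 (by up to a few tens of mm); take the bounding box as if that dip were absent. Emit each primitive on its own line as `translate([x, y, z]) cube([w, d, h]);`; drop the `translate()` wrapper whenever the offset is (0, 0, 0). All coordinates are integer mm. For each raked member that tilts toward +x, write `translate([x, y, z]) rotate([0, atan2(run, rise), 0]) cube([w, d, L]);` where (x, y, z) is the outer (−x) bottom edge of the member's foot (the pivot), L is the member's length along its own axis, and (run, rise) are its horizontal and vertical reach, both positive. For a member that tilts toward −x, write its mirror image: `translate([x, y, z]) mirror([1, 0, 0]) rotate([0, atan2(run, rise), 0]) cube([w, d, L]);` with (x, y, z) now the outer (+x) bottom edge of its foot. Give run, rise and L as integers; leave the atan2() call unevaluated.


// leg length = √(360² + 675²) = 765
// right-leg outer foot x = 2·360 + 103 = 823
// beam min-corner = (360, 0, 675)
translate([360, 0, 675]) cube([103, 840, 84]);
translate([0, 71, 0]) rotate([0, atan2(360, 675), 0]) cube([39, 55, 765]);
translate([823, 71, 0]) mirror([1, 0, 0]) rotate([0, atan2(360, 675), 0]) cube([39, 55, 765]);
translate([0, 714, 0]) rotate([0, atan2(360, 675), 0]) cube([39, 55, 765]);
translate([823, 714, 0]) mirror([1, 0, 0]) rotate([0, atan2(360, 675), 0]) cube([39, 55, 765]);


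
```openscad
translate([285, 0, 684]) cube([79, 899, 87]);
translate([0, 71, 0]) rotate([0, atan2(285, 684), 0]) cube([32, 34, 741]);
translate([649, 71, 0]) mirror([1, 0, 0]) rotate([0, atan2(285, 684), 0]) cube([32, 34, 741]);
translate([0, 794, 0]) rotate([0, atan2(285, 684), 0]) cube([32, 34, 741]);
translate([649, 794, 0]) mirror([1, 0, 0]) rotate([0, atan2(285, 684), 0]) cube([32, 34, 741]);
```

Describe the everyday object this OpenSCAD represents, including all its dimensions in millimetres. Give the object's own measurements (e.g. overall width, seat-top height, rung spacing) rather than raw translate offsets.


A sawhorse. A 79×899×87 mm beam (x, y, z) sits on two A-frame leg pairs. Each pair is two raked legs of 32×34 mm section (34 mm along y) splaying symmetrically in x. Each leg rises 684 mm vertically over 285 mm of horizontal reach and is 741 mm long along its own axis. Every leg's outer bottom edge rests on the floor and its outer top edge meets a bottom edge of the beam — the left legs (tilting toward +x) meet the beam's −x bottom edge, the right legs (their mirror images, tilting toward −x) meet its +x bottom edge — so the leg tops tuck under the beam, the beam's underside is 684 mm above the floor, and the feet are 649 mm apart outside-to-outside with the beam centred between them. The two leg pairs are set in 71 mm from either end of the beam.


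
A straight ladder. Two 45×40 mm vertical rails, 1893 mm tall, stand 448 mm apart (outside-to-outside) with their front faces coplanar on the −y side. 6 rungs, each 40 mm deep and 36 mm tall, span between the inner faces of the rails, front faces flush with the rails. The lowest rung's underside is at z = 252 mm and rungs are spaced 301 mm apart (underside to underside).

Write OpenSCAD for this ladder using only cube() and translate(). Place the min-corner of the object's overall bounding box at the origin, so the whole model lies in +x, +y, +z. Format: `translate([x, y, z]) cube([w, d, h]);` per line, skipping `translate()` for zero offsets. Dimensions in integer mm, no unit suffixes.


cube([45, 40, 1893]);
translate([403, 0, 0]) cube([45, 40, 1893]);
translate([45, 0, 252]) cube([358, 40, 36]);
translate([45, 0, 553]) cube([358, 40, 36]);
translate([45, 0, 854]) cube([358, 40, 36]);
translate([45, 0, 1155]) cube([358, 40, 36]);
translate([45, 0, 1456]) cube([358, 40, 36]);
translate([45, 0, 1757]) cube([358, 40, 36]);


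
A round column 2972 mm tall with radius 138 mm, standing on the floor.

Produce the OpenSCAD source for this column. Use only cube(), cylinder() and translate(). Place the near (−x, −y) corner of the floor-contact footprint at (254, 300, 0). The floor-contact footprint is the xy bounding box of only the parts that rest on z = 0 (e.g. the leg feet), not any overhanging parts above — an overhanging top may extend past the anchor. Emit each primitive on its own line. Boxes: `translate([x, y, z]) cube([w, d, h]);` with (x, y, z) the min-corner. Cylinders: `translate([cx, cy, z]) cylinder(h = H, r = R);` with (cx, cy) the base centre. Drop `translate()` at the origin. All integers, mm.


translate([392, 438, 0]) cylinder(h = 2972, r = 138);


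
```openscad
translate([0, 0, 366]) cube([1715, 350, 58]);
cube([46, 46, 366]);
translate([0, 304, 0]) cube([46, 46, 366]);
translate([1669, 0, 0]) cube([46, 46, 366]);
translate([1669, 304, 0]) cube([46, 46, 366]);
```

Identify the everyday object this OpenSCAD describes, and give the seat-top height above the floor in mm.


A bench. The seat-top height is 424 mm.

A long slab on four corner posts — a bench. The slab sits at z = 366 with thickness 58, so the top is 366 + 58 = 424 mm.


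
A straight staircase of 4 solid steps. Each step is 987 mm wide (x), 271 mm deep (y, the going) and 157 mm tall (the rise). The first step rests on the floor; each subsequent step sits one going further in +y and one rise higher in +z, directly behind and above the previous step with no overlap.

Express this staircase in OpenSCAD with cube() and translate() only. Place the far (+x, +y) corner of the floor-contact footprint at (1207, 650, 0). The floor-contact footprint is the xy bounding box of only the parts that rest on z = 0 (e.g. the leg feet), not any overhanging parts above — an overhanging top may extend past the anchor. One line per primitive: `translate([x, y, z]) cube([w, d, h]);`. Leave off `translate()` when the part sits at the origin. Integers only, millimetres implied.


translate([220, 379, 0]) cube([987, 271, 157]);
translate([220, 650, 157]) cube([987, 271, 157]);
translate([220, 921, 314]) cube([987, 271, 157]);
translate([220, 1192, 471]) cube([987, 271, 157]);


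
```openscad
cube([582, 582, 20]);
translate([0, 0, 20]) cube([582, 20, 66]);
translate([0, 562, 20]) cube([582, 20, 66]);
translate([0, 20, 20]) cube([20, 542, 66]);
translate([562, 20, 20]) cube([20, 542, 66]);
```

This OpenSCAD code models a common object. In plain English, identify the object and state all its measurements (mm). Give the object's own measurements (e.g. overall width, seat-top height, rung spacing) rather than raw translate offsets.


An open-topped rectangular box: outside dimensions 582×582×86 mm, with a uniform wall and base thickness of 20 mm. The base is a full 582×582 slab on the floor; four walls sit on top of the base. The front and back walls (the −y and +y sides) span the full width; the two side walls fit between them.


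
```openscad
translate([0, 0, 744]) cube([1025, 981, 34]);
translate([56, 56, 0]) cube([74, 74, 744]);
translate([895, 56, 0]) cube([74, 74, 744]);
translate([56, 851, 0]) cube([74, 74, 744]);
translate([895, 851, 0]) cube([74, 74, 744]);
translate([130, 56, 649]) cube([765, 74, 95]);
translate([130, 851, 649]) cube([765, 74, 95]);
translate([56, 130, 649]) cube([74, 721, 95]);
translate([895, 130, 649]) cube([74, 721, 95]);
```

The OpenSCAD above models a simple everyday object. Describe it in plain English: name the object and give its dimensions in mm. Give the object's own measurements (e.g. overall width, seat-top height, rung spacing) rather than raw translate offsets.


A table: top 1025 mm (x) × 981 mm (y), 34 mm thick, upper face at z = 778 mm, on four 74×74 mm square legs, each inset 56 mm from the nearest pair of top edges from z = 0 to the bottom of the top. Four apron rails, 74 mm thick and 95 mm tall, run between adjacent legs with their top edges flush with the underside of the top and their outer faces flush with the legs' outer faces.


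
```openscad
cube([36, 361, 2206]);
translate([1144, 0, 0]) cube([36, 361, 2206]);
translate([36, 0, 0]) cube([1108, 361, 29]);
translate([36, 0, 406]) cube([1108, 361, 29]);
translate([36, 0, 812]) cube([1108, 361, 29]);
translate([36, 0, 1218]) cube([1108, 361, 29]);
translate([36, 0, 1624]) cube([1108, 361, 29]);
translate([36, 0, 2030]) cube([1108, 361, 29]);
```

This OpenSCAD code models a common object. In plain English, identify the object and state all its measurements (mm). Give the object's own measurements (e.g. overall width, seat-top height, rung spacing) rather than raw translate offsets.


An open bookshelf. Two side panels, each 36 mm thick, 361 mm deep and 2206 mm tall, stand 1180 mm apart (outside-to-outside). Between them sit 6 shelves, each 29 mm thick and 361 mm deep, spanning the full gap between the sides. The bottom shelf rests on the floor (its underside at z = 0) and the clear gap between one shelf's top and the next shelf's underside is 377 mm.


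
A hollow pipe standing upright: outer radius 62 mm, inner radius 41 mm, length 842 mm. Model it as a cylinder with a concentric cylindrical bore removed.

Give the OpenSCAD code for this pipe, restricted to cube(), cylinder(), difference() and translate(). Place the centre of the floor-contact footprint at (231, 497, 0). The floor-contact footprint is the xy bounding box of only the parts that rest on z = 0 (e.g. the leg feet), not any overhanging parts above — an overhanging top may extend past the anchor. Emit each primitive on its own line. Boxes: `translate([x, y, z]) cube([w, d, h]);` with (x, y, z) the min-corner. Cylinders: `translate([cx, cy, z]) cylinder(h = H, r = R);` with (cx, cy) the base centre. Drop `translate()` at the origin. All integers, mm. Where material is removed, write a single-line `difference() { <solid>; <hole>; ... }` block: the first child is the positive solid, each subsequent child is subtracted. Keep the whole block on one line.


difference() { translate([231, 497, 0]) cylinder(h = 842, r = 62); translate([231, 497, 0]) cylinder(h = 842, r = 41); }


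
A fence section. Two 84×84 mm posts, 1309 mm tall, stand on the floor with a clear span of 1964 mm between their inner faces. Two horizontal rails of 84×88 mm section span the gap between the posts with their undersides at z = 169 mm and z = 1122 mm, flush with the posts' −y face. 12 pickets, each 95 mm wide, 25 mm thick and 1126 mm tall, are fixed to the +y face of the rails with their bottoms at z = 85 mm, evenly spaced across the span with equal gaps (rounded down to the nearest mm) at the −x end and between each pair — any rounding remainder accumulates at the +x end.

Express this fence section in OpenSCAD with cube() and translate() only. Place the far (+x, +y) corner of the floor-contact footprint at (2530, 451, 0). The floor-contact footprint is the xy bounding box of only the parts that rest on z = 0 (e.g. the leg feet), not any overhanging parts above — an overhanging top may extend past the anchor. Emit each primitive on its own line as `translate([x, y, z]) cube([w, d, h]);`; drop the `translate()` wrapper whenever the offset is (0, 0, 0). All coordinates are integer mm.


translate([398, 367, 0]) cube([84, 84, 1309]);
translate([2446, 367, 0]) cube([84, 84, 1309]);
translate([482, 367, 169]) cube([1964, 84, 88]);
translate([482, 367, 1122]) cube([1964, 84, 88]);
translate([545, 451, 85]) cube([95, 25, 1126]);
translate([703, 451, 85]) cube([95, 25, 1126]);
translate([861, 451, 85]) cube([95, 25, 1126]);
translate([1019, 451, 85]) cube([95, 25, 1126]);
translate([1177, 451, 85]) cube([95, 25, 1126]);
translate([1335, 451, 85]) cube([95, 25, 1126]);
translate([1493, 451, 85]) cube([95, 25, 1126]);
translate([1651, 451, 85]) cube([95, 25, 1126]);
translate([1809, 451, 85]) cube([95, 25, 1126]);
translate([1967, 451, 85]) cube([95, 25, 1126]);
translate([2125, 451, 85]) cube([95, 25, 1126]);
translate([2283, 451, 85]) cube([95, 25, 1126]);


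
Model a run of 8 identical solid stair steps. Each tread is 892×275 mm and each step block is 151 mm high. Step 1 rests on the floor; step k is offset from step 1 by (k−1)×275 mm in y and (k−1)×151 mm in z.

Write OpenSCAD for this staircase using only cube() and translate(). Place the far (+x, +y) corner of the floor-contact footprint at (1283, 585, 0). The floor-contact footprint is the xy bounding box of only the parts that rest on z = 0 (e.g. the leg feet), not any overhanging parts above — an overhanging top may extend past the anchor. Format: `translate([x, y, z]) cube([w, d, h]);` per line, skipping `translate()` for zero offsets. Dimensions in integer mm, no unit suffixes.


translate([391, 310, 0]) cube([892, 275, 151]);
translate([391, 585, 151]) cube([892, 275, 151]);
translate([391, 860, 302]) cube([892, 275, 151]);
translate([391, 1135, 453]) cube([892, 275, 151]);
translate([391, 1410, 604]) cube([892, 275, 151]);
translate([391, 1685, 755]) cube([892, 275, 151]);
translate([391, 1960, 906]) cube([892, 275, 151]);
translate([391, 2235, 1057]) cube([892, 275, 151]);


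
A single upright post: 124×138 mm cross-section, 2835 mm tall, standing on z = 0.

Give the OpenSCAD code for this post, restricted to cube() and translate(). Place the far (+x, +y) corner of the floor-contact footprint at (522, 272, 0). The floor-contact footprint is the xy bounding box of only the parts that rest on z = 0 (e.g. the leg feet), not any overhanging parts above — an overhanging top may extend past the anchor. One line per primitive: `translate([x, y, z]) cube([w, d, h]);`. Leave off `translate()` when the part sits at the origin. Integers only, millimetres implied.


translate([398, 134, 0]) cube([124, 138, 2835]);


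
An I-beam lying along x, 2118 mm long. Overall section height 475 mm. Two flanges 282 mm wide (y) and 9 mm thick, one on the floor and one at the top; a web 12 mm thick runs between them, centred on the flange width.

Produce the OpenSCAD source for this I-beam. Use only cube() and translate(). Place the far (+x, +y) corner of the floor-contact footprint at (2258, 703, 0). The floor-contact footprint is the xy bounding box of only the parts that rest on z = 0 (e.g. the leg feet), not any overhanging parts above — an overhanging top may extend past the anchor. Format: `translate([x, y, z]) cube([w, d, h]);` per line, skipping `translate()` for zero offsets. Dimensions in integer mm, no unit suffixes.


translate([140, 421, 0]) cube([2118, 282, 9]);
translate([140, 556, 9]) cube([2118, 12, 457]);
translate([140, 421, 466]) cube([2118, 282, 9]);


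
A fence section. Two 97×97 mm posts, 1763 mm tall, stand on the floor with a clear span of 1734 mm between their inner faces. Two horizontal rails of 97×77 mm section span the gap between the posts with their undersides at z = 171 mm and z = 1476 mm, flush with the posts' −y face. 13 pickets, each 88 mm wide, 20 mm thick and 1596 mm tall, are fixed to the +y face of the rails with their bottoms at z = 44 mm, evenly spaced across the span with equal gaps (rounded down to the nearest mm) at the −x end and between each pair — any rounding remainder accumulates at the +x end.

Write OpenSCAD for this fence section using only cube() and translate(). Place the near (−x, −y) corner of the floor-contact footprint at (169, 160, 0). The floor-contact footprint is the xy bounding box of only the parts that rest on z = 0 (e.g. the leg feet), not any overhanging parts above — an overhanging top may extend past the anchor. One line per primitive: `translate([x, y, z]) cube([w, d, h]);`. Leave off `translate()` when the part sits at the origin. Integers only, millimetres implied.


translate([169, 160, 0]) cube([97, 97, 1763]);
translate([2000, 160, 0]) cube([97, 97, 1763]);
translate([266, 160, 171]) cube([1734, 97, 77]);
translate([266, 160, 1476]) cube([1734, 97, 77]);
translate([308, 257, 44]) cube([88, 20, 1596]);
translate([438, 257, 44]) cube([88, 20, 1596]);
translate([568, 257, 44]) cube([88, 20, 1596]);
translate([698, 257, 44]) cube([88, 20, 1596]);
translate([828, 257, 44]) cube([88, 20, 1596]);
translate([958, 257, 44]) cube([88, 20, 1596]);
translate([1088, 257, 44]) cube([88, 20, 1596]);
translate([1218, 257, 44]) cube([88, 20, 1596]);
translate([1348, 257, 44]) cube([88, 20, 1596]);
translate([1478, 257, 44]) cube([88, 20, 1596]);
translate([1608, 257, 44]) cube([88, 20, 1596]);
translate([1738, 257, 44]) cube([88, 20, 1596]);
translate([1868, 257, 44]) cube([88, 20, 1596]);


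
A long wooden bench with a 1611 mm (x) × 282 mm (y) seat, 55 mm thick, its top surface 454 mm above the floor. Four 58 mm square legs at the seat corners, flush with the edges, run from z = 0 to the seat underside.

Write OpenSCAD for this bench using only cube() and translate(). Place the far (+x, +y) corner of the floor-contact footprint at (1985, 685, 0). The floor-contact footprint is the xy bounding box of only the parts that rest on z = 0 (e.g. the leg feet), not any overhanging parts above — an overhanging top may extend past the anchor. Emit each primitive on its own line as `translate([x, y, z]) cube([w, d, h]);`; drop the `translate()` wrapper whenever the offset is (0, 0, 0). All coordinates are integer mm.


// leg_h = 454 − 55 = 399
translate([374, 403, 399]) cube([1611, 282, 55]);
translate([374, 403, 0]) cube([58, 58, 399]);
translate([374, 627, 0]) cube([58, 58, 399]);
translate([1927, 403, 0]) cube([58, 58, 399]);
translate([1927, 627, 0]) cube([58, 58, 399]);


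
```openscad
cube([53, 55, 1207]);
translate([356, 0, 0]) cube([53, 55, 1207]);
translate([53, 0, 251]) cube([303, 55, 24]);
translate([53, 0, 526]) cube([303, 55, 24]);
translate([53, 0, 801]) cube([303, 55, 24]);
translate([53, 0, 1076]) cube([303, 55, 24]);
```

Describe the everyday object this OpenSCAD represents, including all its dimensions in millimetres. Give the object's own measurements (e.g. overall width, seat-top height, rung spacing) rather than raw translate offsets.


A straight ladder. Two 53×55 mm vertical rails, 1207 mm tall, stand 409 mm apart (outside-to-outside) with their front faces coplanar on the −y side. 4 rungs, each 55 mm deep and 24 mm tall, span between the inner faces of the rails, front faces flush with the rails. The lowest rung's underside is at z = 251 mm and rungs are spaced 275 mm apart (underside to underside).


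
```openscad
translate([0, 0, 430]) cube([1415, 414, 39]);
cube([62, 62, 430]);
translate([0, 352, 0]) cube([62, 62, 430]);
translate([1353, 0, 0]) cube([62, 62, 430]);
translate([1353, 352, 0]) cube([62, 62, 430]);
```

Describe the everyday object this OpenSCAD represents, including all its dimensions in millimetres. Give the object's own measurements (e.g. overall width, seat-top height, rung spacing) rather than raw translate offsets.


A bench: a 1415×414 mm seat slab, 39 mm thick, top at z = 469 mm, on four 62×62 mm square legs flush with the seat corners and standing on z = 0.


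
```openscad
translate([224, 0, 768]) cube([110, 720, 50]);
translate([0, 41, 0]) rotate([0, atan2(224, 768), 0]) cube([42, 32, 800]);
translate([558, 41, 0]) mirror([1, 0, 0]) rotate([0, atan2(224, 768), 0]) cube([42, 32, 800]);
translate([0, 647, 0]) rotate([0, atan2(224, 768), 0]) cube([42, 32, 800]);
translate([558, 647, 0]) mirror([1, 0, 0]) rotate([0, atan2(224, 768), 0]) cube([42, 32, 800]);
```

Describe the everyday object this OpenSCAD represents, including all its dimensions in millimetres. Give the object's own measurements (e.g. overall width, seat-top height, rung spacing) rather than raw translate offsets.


A sawhorse. A 110×720×50 mm beam (x, y, z) sits on two A-frame leg pairs. Each pair is two raked legs of 42×32 mm section (32 mm along y) splaying symmetrically in x. Each leg rises 768 mm vertically over 224 mm of horizontal reach and is 800 mm long along its own axis. Every leg's outer bottom edge rests on the floor and its outer top edge meets a bottom edge of the beam — the left legs (tilting toward +x) meet the beam's −x bottom edge, the right legs (their mirror images, tilting toward −x) meet its +x bottom edge — so the leg tops tuck under the beam, the beam's underside is 768 mm above the floor, and the feet are 558 mm apart outside-to-outside with the beam centred between them. The two leg pairs are set in 41 mm from either end of the beam.


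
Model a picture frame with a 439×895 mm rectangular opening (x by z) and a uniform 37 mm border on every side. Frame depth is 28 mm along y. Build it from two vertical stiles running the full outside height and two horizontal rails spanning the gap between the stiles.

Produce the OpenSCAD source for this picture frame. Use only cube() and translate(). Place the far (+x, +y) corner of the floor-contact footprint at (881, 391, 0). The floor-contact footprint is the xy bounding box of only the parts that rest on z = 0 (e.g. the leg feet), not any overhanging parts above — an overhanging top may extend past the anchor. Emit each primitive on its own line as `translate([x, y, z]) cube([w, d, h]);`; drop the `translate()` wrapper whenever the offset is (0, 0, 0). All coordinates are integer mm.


translate([368, 363, 0]) cube([37, 28, 969]);
translate([844, 363, 0]) cube([37, 28, 969]);
translate([405, 363, 0]) cube([439, 28, 37]);
translate([405, 363, 932]) cube([439, 28, 37]);


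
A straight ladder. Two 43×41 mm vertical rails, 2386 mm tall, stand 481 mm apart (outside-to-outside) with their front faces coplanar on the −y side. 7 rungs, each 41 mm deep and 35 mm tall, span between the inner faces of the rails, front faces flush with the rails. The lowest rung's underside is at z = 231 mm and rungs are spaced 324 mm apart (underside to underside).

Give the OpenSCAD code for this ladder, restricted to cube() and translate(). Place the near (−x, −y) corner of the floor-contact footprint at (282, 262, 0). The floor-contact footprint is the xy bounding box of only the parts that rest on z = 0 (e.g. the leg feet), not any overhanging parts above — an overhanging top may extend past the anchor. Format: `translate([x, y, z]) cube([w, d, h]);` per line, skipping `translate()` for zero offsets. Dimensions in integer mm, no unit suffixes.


translate([282, 262, 0]) cube([43, 41, 2386]);
translate([720, 262, 0]) cube([43, 41, 2386]);
translate([325, 262, 231]) cube([395, 41, 35]);
translate([325, 262, 555]) cube([395, 41, 35]);
translate([325, 262, 879]) cube([395, 41, 35]);
translate([325, 262, 1203]) cube([395, 41, 35]);
translate([325, 262, 1527]) cube([395, 41, 35]);
translate([325, 262, 1851]) cube([395, 41, 35]);
translate([325, 262, 2175]) cube([395, 41, 35]);
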